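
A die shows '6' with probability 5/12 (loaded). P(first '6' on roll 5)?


Geometric: P(X=5) = (1-p)^(k-1)×p = (7/12)^4×5/12 = 12005/248832

P(X=5) = 12005/248832 ≈ 4.82%


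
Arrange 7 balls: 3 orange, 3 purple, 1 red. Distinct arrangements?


7!/(3!×3!×1!) = 140

140


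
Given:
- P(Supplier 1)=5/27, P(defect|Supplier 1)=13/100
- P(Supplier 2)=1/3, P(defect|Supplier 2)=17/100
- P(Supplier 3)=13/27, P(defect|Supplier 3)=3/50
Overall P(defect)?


P(B) = Σ P(B|Aᵢ)×P(Aᵢ)
  13/100×5/27 = 13/540
  17/100×1/3 = 17/300
  3/50×13/27 = 13/450
Sum = 74/675

P(defect) = 74/675 ≈ 10.96%


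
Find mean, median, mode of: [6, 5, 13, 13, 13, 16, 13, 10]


Sorted: [5, 6, 10, 13, 13, 13, 13, 16]
Mean = 89/8
Median = 13
Freq: {6: 1, 5: 1, 13: 4, 16: 1, 10: 1}
Mode: [13]

Mean=89/8, Median=13, Mode=13


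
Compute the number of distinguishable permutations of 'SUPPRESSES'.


Letters: 10, freq: {'S': 4, 'U': 1, 'P': 2, 'R': 1, 'E': 2}
10!/(4!×1!×2!×1!×2!) = 3628800/96 = 37800

37800


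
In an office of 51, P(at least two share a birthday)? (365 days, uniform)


P(all different) = Π(365-i)/365 for i=0..50
= 0.025568
P(match) = 1 - 0.025568 = 0.974432

P ≈ 0.9744 ≈ 97.44%


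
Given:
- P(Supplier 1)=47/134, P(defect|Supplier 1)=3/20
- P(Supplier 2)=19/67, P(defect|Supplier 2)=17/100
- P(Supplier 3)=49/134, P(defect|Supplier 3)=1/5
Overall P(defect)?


P(B) = Σ P(B|Aᵢ)×P(Aᵢ)
  3/20×47/134 = 141/2680
  17/100×19/67 = 323/6700
  1/5×49/134 = 49/670
Sum = 2331/13400

P(defect) = 2331/13400 ≈ 17.40%


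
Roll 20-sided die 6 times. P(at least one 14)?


P(no 14)^6 = (19/20)^6 = 47045881/64000000
P(≥1) = 1 - 47045881/64000000 = 16954119/64000000

P = 16954119/64000000 ≈ 26.49%


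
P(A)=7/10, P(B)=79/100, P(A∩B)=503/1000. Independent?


P(A)×P(B) = 553/1000
P(A∩B) = 503/1000
Not equal → NOT independent

No, not independent


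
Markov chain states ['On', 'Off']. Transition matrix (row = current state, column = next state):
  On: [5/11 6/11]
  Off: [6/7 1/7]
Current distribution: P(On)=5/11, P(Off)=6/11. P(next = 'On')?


P(next=On) = Σᵢ P(now=i)×P(i→On)
= 5/11×5/11 + 6/11×6/7
= 25/121 + 36/77 = 571/847

P = 571/847 ≈ 0.6741


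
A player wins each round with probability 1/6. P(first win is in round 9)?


Geometric: P(X=9) = (1-p)^(k-1)×p = (5/6)^8×1/6 = 390625/10077696

P(X=9) = 390625/10077696 ≈ 3.88%


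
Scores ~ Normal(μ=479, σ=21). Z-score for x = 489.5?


z = (x - μ)/σ = (489.5 - 479)/21 = 0.5

z = 0.5


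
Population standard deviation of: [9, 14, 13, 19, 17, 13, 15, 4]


Mean = 104/8 = 13
  (9-13)²=16
  (14-13)²=1
  (13-13)²=0
  (19-13)²=36
  (17-13)²=16
  (13-13)²=0
  (15-13)²=4
  (4-13)²=81
Σ(x-μ)² = 154
σ² = 154/8 = 77/4

σ = √(77/4) ≈ 4.3875


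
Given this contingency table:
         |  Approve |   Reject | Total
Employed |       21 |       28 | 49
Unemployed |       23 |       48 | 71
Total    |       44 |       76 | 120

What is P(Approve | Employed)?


P(Approve | Employed) = 21/(21+28) = 21/49 = 3/7

P(Approve|Employed) = 3/7 ≈ 42.86%


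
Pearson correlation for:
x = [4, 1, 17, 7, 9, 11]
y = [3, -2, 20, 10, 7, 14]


n=6, Σx=49, Σy=52, Σxy=637, Σx²=557, Σy²=758
r = (6×637 - 49×52)/√((6×557 - 49²)(6×758 - 52²))
= 1274/√(941×1844) = 1274/√1735204 ≈ 1274/1317.2714 ≈ 0.9672

r ≈ 0.9672


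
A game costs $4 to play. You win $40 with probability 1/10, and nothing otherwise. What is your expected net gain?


E[gain] = (40-4)×1/10 + (-4)×9/10
= 18/5 - 18/5 = 0

Expected net gain = $0 ≈ $0.00


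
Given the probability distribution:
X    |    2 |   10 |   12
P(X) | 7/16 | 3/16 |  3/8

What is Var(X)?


E[X] = 29/4
E[X²] = 149/2
Var(X) = E[X²] - (E[X])² = 149/2 - 841/16 = 351/16

Var(X) = 351/16 ≈ 21.9375


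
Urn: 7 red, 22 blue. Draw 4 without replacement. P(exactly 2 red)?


Hypergeometric: C(7,2)×C(22,2)/C(29,4)
= 21×231/23751 = 77/377

P(X=2) = 77/377 ≈ 20.42%


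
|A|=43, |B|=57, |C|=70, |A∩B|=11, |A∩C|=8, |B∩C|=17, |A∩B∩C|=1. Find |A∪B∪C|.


|A∪B∪C| = 43+57+70-11-8-17+1 = 135

|A∪B∪C| = 135


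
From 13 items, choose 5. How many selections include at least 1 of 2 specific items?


Complement: C(13,5) - C(11,5) = 1287 - 462 = 825

825


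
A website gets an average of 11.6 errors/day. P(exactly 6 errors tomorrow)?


Poisson(λ=11.6): P(X=6) = e^(-λ)×λ^k/k!
= e^(-11.6) × 11.6^6 / 6!
≈ 9.166087736e-06 × 2436396.32282 / 720 ≈ 0.031017

P(X=6) ≈ 0.031017 ≈ 3.10%


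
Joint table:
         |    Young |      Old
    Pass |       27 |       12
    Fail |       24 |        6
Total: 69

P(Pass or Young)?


P(Pass∨Young) = P(Pass) + P(Young) - P(Pass∧Young)
= (39 + 51 - 27)/69 = 63/69 = 21/23

P = 21/23 ≈ 91.30%


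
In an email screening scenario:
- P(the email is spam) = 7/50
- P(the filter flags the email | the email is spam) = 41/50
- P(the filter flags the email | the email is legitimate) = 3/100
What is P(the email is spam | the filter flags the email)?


Using Bayes' theorem:
P(A|B) = P(B|A)·P(A) / P(B)

P(the filter flags the email) = 41/50 × 7/50 + 3/100 × 43/50
= 287/2500 + 129/5000 = 703/5000

P(the email is spam|the filter flags the email) = (287/2500) / (703/5000) = 574/703

P(the email is spam|the filter flags the email) = 574/703 ≈ 81.65%


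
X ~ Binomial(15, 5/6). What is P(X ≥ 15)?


P(X ≥ 15) = Σ P(X=i) for i=15..15
P(X=15) = 30517578125/470184984576
Sum = 30517578125/470184984576

P(X ≥ 15) = 30517578125/470184984576 ≈ 6.49%


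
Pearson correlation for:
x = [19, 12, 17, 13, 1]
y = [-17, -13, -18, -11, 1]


n=5, Σx=62, Σy=-58, Σxy=-927, Σx²=964, Σy²=904
r = (5×(-927) - 62×(-58))/√((5×964 - 62²)(5×904 - (-58)²))
= -1039/√(976×1156) = -1039/√1128256 ≈ -1039/1062.1940 ≈ -0.9782

r ≈ -0.9782


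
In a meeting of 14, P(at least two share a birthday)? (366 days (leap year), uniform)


P(all different) = Π(366-i)/366 for i=0..13
= 0.777440
P(match) = 1 - 0.777440 = 0.222560

P ≈ 0.2226 ≈ 22.26%


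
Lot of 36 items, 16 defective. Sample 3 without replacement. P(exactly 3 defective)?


Hypergeometric: C(16,3)×C(20,0)/C(36,3)
= 560×1/7140 = 4/51

P(X=3) = 4/51 ≈ 7.84%


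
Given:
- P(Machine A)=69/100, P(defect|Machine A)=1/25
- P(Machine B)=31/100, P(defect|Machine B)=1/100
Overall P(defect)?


P(B) = Σ P(B|Aᵢ)×P(Aᵢ)
  1/25×69/100 = 69/2500
  1/100×31/100 = 31/10000
Sum = 307/10000

P(defect) = 307/10000 ≈ 3.07%


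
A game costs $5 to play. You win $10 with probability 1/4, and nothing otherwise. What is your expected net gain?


E[gain] = (10-5)×1/4 + (-5)×3/4
= 5/4 - 15/4 = -5/2

Expected net gain = $-5/2 ≈ $-2.50


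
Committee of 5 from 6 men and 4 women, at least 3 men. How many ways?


Count by #men:
  3M,2W: C(6,3)×C(4,2)=120
  4M,1W: C(6,4)×C(4,1)=60
  5M,0W: C(6,5)×C(4,0)=6
Total = 186

186


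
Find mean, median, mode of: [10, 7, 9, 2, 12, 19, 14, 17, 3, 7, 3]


Sorted: [2, 3, 3, 7, 7, 9, 10, 12, 14, 17, 19]
Mean = 103/11
Median = 9
Freq: {10: 1, 7: 2, 9: 1, 2: 1, 12: 1, 19: 1, 14: 1, 17: 1, 3: 2}
Mode: [3, 7]

Mean=103/11, Median=9, Mode=[3, 7]


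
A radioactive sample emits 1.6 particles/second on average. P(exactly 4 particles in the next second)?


Poisson(λ=1.6): P(X=4) = e^(-λ)×λ^k/k!
= e^(-1.6) × 1.6^4 / 4!
≈ 0.201896518 × 6.5536 / 24 ≈ 0.055131

P(X=4) ≈ 0.055131 ≈ 5.51%


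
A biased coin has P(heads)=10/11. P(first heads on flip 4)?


Geometric: P(X=4) = (1-p)^(k-1)×p = (1/11)^3×10/11 = 10/14641

P(X=4) = 10/14641 ≈ 0.07%


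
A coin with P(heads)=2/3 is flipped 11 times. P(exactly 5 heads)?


Binomial: P(X=5) = C(11,5)×p^5×(1-p)^6
= 462 × 32/243 × 1/729 = 4928/59049

P(X=5) = 4928/59049 ≈ 8.35%


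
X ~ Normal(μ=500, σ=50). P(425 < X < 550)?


z₁=(425-500)/50=-1.5, z₂=(550-500)/50=1.0
P = Φ(1.0) - Φ(-1.5) = 0.841345 - 0.066807 = 0.774538 ≈ 0.7745

P(425 < X < 550) ≈ 0.7745


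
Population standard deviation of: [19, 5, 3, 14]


Mean = 41/4
  (19-41/4)²=1225/16
  (5-41/4)²=441/16
  (3-41/4)²=841/16
  (14-41/4)²=225/16
Σ(x-μ)² = 683/4
σ² = (683/4)/4 = 683/16

σ = √(683/16) ≈ 6.5336


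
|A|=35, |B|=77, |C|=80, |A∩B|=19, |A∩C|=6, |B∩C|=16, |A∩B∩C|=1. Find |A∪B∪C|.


|A∪B∪C| = 35+77+80-19-6-16+1 = 152

|A∪B∪C| = 152


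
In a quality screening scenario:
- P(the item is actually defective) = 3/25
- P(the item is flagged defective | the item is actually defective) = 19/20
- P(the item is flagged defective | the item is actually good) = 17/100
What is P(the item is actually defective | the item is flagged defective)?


Using Bayes' theorem:
P(A|B) = P(B|A)·P(A) / P(B)

P(the item is flagged defective) = 19/20 × 3/25 + 17/100 × 22/25
= 57/500 + 187/1250 = 659/2500

P(the item is actually defective|the item is flagged defective) = (57/500) / (659/2500) = 285/659

P(the item is actually defective|the item is flagged defective) = 285/659 ≈ 43.25%


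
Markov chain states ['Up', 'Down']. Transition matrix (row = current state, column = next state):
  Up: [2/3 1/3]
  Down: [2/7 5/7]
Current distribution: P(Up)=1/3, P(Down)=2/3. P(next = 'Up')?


P(next=Up) = Σᵢ P(now=i)×P(i→Up)
= 1/3×2/3 + 2/3×2/7
= 2/9 + 4/21 = 26/63

P = 26/63 ≈ 0.4127


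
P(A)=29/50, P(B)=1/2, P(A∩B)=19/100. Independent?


P(A)×P(B) = 29/100
P(A∩B) = 19/100
Not equal → NOT independent

No, not independent


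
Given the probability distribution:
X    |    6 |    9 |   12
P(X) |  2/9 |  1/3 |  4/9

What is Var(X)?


E[X] = 29/3
E[X²] = 99
Var(X) = E[X²] - (E[X])² = 99 - 841/9 = 50/9

Var(X) = 50/9 ≈ 5.5556


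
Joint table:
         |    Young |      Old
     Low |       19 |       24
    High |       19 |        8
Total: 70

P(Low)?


P(Low) = (19+24)/70 = 43/70

P(Low) = 43/70 ≈ 61.43%


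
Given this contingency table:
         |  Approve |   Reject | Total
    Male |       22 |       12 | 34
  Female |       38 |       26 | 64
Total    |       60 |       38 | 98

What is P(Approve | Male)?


P(Approve | Male) = 22/(22+12) = 22/34 = 11/17

P(Approve|Male) = 11/17 ≈ 64.71%


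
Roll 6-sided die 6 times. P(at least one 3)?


P(no 3)^6 = (5/6)^6 = 15625/46656
P(≥1) = 1 - 15625/46656 = 31031/46656

P = 31031/46656 ≈ 66.51%


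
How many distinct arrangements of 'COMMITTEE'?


Letters: 9, freq: {'C': 1, 'O': 1, 'M': 2, 'I': 1, 'T': 2, 'E': 2}
9!/(1!×1!×2!×1!×2!×2!) = 362880/8 = 45360

45360


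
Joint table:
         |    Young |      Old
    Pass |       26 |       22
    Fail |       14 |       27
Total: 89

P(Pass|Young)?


P(Pass|Young) = 26/(26+14) = 26/40 = 13/20

P = 13/20 ≈ 65.00%


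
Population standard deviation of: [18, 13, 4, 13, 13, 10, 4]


Mean = 75/7
  (18-75/7)²=2601/49
  (13-75/7)²=256/49
  (4-75/7)²=2209/49
  (13-75/7)²=256/49
  (13-75/7)²=256/49
  (10-75/7)²=25/49
  (4-75/7)²=2209/49
Σ(x-μ)² = 1116/7
σ² = (1116/7)/7 = 1116/49

σ = √(1116/49) ≈ 4.7724


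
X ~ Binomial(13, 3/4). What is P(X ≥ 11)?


P(X ≥ 11) = Σ P(X=i) for i=11..13
P(X=11) = 6908733/33554432
P(X=12) = 6908733/67108864
P(X=13) = 1594323/67108864
Sum = 11160261/33554432

P(X ≥ 11) = 11160261/33554432 ≈ 33.26%


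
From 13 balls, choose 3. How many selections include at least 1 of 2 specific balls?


Complement: C(13,3) - C(11,3) = 286 - 165 = 121

121


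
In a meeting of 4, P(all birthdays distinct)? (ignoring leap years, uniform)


P(all different) = Π(365-i)/365 for i=0..3
= (365/365)×(364/365)×...×(362/365)
= 0.983644

P ≈ 0.9836 ≈ 98.36%


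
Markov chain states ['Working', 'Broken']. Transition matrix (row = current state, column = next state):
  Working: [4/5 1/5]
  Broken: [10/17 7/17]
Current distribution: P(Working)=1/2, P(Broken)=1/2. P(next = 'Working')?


P(next=Working) = Σᵢ P(now=i)×P(i→Working)
= 1/2×4/5 + 1/2×10/17
= 2/5 + 5/17 = 59/85

P = 59/85 ≈ 0.6941


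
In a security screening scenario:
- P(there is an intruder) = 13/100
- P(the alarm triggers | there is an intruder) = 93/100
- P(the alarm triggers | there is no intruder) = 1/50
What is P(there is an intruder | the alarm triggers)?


Using Bayes' theorem:
P(A|B) = P(B|A)·P(A) / P(B)

P(the alarm triggers) = 93/100 × 13/100 + 1/50 × 87/100
= 1209/10000 + 87/5000 = 1383/10000

P(there is an intruder|the alarm triggers) = (1209/10000) / (1383/10000) = 403/461

P(there is an intruder|the alarm triggers) = 403/461 ≈ 87.42%


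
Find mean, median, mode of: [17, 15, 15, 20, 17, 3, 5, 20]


Sorted: [3, 5, 15, 15, 17, 17, 20, 20]
Mean = 112/8 = 14
Median = 16
Freq: {17: 2, 15: 2, 20: 2, 3: 1, 5: 1}
Mode: [15, 17, 20]

Mean=14, Median=16, Mode=[15, 17, 20]


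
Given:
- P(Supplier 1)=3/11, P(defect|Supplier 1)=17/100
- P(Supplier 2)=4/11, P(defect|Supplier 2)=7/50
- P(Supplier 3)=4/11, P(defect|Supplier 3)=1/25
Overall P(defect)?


P(B) = Σ P(B|Aᵢ)×P(Aᵢ)
  17/100×3/11 = 51/1100
  7/50×4/11 = 14/275
  1/25×4/11 = 4/275
Sum = 123/1100

P(defect) = 123/1100 ≈ 11.18%


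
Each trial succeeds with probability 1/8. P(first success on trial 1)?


Geometric: P(X=1) = (1-p)^(k-1)×p = (7/8)^0×1/8 = 1/8

P(X=1) = 1/8 ≈ 12.50%


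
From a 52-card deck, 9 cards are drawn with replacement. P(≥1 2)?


P(not a 2) = 48/52 = 12/13
P(none in 9 draws) = (12/13)^9 = 5159780352/10604499373
P(≥1 2) = 1 - 5159780352/10604499373 = 5444719021/10604499373

P = 5444719021/10604499373 ≈ 51.34%


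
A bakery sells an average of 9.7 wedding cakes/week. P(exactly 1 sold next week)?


Poisson(λ=9.7): P(X=1) = e^(-λ)×λ^k/k!
= e^(-9.7) × 9.7^1 / 1!
≈ 6.128349505e-05 × 9.7 / 1 ≈ 0.000594

P(X=1) ≈ 0.000594 ≈ 0.06%


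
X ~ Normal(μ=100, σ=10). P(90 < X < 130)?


z₁=(90-100)/10=-1.0, z₂=(130-100)/10=3.0
P = Φ(3.0) - Φ(-1.0) = 0.998650 - 0.158655 = 0.839995 ≈ 0.8400

P(90 < X < 130) ≈ 0.8400


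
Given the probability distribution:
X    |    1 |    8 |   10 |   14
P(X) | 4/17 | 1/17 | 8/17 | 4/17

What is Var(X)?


E[X] = 148/17
E[X²] = 1652/17
Var(X) = E[X²] - (E[X])² = 1652/17 - 21904/289 = 6180/289

Var(X) = 6180/289 ≈ 21.3841


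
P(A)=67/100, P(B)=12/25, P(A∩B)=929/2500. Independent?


P(A)×P(B) = 201/625
P(A∩B) = 929/2500
Not equal → NOT independent

No, not independent


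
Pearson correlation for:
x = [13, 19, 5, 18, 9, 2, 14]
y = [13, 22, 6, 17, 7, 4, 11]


n=7, Σx=80, Σy=80, Σxy=1148, Σx²=1160, Σy²=1164
r = (7×1148 - 80×80)/√((7×1160 - 80²)(7×1164 - 80²))
= 1636/√(1720×1748) = 1636/√3006560 ≈ 1636/1733.9435 ≈ 0.9435

r ≈ 0.9435


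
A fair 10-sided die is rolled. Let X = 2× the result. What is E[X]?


E[die] = (1+10)/2 = 11/2
E[X] = 2 × 11/2 = 11

E[X] = 11


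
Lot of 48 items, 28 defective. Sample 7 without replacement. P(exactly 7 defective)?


Hypergeometric: C(28,7)×C(20,0)/C(48,7)
= 1184040×1/73629072 = 65/4042

P(X=7) = 65/4042 ≈ 1.61%


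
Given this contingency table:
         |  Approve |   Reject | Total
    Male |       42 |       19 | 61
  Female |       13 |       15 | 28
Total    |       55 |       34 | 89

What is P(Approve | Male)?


P(Approve | Male) = 42/(42+19) = 42/61

P(Approve|Male) = 42/61 ≈ 68.85%


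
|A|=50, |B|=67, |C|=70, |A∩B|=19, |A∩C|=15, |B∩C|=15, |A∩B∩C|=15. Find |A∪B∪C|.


|A∪B∪C| = 50+67+70-19-15-15+15 = 153

|A∪B∪C| = 153


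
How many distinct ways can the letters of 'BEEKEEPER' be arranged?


Letters: 9, freq: {'B': 1, 'E': 5, 'K': 1, 'P': 1, 'R': 1}
9!/(1!×5!×1!×1!×1!) = 362880/120 = 3024

3024


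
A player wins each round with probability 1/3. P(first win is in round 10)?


Geometric: P(X=10) = (1-p)^(k-1)×p = (2/3)^9×1/3 = 512/59049

P(X=10) = 512/59049 ≈ 0.87%


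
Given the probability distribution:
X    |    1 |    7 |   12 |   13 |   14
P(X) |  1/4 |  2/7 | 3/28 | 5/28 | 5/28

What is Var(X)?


E[X] = 117/14
E[X²] = 664/7
Var(X) = E[X²] - (E[X])² = 664/7 - 13689/196 = 4903/196

Var(X) = 4903/196 ≈ 25.0153


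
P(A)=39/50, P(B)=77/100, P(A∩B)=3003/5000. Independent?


P(A)×P(B) = 3003/5000
P(A∩B) = 3003/5000
Equal ✓ → Independent

Yes, independent


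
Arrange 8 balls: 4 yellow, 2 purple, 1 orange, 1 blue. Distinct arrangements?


8!/(4!×2!×1!×1!) = 840

840


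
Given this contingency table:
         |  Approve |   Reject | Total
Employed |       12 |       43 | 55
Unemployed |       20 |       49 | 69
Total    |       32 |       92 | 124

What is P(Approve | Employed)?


P(Approve | Employed) = 12/(12+43) = 12/55

P(Approve|Employed) = 12/55 ≈ 21.82%


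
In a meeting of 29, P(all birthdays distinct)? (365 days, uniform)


P(all different) = Π(365-i)/365 for i=0..28
= (365/365)×(364/365)×...×(337/365)
= 0.319031

P ≈ 0.3190 ≈ 31.90%


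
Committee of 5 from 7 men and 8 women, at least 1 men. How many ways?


Count by #men:
  1M,4W: C(7,1)×C(8,4)=490
  2M,3W: C(7,2)×C(8,3)=1176
  3M,2W: C(7,3)×C(8,2)=980
  4M,1W: C(7,4)×C(8,1)=280
  5M,0W: C(7,5)×C(8,0)=21
Total = 2947

2947


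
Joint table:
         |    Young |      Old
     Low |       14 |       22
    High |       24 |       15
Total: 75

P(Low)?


P(Low) = (14+22)/75 = 36/75 = 12/25

P(Low) = 12/25 ≈ 48.00%


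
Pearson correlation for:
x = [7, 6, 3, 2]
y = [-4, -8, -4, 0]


n=4, Σx=18, Σy=-16, Σxy=-88, Σx²=98, Σy²=96
r = (4×(-88) - 18×(-16))/√((4×98 - 18²)(4×96 - (-16)²))
= -64/√(68×128) = -64/√8704 ≈ -64/93.2952 ≈ -0.6860

r ≈ -0.6860


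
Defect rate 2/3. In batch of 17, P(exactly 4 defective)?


Binomial: P(X=4) = C(17,4)×p^4×(1-p)^13
= 2380 × 16/81 × 1/1594323 = 38080/129140163

P(X=4) = 38080/129140163 ≈ 0.03%


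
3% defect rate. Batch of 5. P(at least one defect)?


P(all good) = (97/100)^5 = 8587340257/10000000000
P(≥1 defect) = 1412659743/10000000000

P = 1412659743/10000000000 ≈ 14.13%


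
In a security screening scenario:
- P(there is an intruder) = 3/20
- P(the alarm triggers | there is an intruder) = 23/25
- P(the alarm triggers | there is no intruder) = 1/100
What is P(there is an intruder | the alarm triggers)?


Using Bayes' theorem:
P(A|B) = P(B|A)·P(A) / P(B)

P(the alarm triggers) = 23/25 × 3/20 + 1/100 × 17/20
= 69/500 + 17/2000 = 293/2000

P(there is an intruder|the alarm triggers) = (69/500) / (293/2000) = 276/293

P(there is an intruder|the alarm triggers) = 276/293 ≈ 94.20%


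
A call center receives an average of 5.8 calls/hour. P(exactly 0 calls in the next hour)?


Poisson(λ=5.8): P(X=0) = e^(-λ)×λ^k/k!
= e^(-5.8) × 5.8^0 / 0!
≈ 0.003027554745 × 1 / 1 ≈ 0.003028

P(X=0) ≈ 0.003028 ≈ 0.30%


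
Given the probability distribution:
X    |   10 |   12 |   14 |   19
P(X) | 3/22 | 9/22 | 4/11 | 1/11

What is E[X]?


E[X] = Σ x·P(X=x)
= (10)×(3/22) + (12)×(9/22) + (14)×(4/11) + (19)×(1/11)
= 144/11

E[X] = 144/11


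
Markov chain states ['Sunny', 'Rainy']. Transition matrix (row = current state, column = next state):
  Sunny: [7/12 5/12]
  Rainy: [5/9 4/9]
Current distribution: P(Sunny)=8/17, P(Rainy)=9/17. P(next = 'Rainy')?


P(next=Rainy) = Σᵢ P(now=i)×P(i→Rainy)
= 8/17×5/12 + 9/17×4/9
= 10/51 + 4/17 = 22/51

P = 22/51 ≈ 0.4314


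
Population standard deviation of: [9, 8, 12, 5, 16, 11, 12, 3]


Mean = 76/8 = 19/2
  (9-19/2)²=1/4
  (8-19/2)²=9/4
  (12-19/2)²=25/4
  (5-19/2)²=81/4
  (16-19/2)²=169/4
  (11-19/2)²=9/4
  (12-19/2)²=25/4
  (3-19/2)²=169/4
Σ(x-μ)² = 122
σ² = 122/8 = 61/4

σ = √(61/4) ≈ 3.9051


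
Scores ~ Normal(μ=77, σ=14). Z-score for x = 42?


z = (x - μ)/σ = (42 - 77)/14 = -2.5

z = -2.5


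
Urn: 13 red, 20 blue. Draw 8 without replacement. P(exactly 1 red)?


Hypergeometric: C(13,1)×C(20,7)/C(33,8)
= 13×77520/13884156 = 6460/89001

P(X=1) = 6460/89001 ≈ 7.26%


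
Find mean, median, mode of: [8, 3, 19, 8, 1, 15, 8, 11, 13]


Sorted: [1, 3, 8, 8, 8, 11, 13, 15, 19]
Mean = 86/9
Median = 8
Freq: {8: 3, 3: 1, 19: 1, 1: 1, 15: 1, 11: 1, 13: 1}
Mode: [8]

Mean=86/9, Median=8, Mode=8


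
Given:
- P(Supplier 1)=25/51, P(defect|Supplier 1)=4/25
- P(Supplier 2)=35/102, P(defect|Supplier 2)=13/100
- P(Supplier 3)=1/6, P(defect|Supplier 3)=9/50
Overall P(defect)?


P(B) = Σ P(B|Aᵢ)×P(Aᵢ)
  4/25×25/51 = 4/51
  13/100×35/102 = 91/2040
  9/50×1/6 = 3/100
Sum = 1561/10200

P(defect) = 1561/10200 ≈ 15.30%


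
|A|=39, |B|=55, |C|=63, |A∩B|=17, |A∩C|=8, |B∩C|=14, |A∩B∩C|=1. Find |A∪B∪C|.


|A∪B∪C| = 39+55+63-17-8-14+1 = 119

|A∪B∪C| = 119


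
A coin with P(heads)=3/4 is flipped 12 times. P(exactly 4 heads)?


Binomial: P(X=4) = C(12,4)×p^4×(1-p)^8
= 495 × 81/256 × 1/65536 = 40095/16777216

P(X=4) = 40095/16777216 ≈ 0.24%


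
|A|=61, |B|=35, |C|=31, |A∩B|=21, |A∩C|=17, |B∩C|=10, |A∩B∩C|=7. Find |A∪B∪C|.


|A∪B∪C| = 61+35+31-21-17-10+7 = 86

|A∪B∪C| = 86


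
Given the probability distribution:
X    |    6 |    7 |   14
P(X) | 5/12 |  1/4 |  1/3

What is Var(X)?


E[X] = 107/12
E[X²] = 1111/12
Var(X) = E[X²] - (E[X])² = 1111/12 - 11449/144 = 1883/144

Var(X) = 1883/144 ≈ 13.0764


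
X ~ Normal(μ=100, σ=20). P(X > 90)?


z = (90-100)/20 = -0.5
P(X > 90) = 1 - P(Z ≤ -0.5) = 1 - 0.3085 = 0.6915

P(X > 90) ≈ 0.6915


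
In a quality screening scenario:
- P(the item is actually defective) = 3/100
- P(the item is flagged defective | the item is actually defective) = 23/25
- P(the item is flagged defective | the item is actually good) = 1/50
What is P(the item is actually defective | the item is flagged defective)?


Using Bayes' theorem:
P(A|B) = P(B|A)·P(A) / P(B)

P(the item is flagged defective) = 23/25 × 3/100 + 1/50 × 97/100
= 69/2500 + 97/5000 = 47/1000

P(the item is actually defective|the item is flagged defective) = (69/2500) / (47/1000) = 138/235

P(the item is actually defective|the item is flagged defective) = 138/235 ≈ 58.72%


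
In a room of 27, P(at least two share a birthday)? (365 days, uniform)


P(all different) = Π(365-i)/365 for i=0..26
= 0.373141
P(match) = 1 - 0.373141 = 0.626859

P ≈ 0.6269 ≈ 62.69%


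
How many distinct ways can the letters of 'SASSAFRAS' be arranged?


Letters: 9, freq: {'S': 4, 'A': 3, 'F': 1, 'R': 1}
9!/(4!×3!×1!×1!) = 362880/144 = 2520

2520


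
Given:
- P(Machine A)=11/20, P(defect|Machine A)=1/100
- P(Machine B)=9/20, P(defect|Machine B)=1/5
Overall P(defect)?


P(B) = Σ P(B|Aᵢ)×P(Aᵢ)
  1/100×11/20 = 11/2000
  1/5×9/20 = 9/100
Sum = 191/2000

P(defect) = 191/2000 ≈ 9.55%


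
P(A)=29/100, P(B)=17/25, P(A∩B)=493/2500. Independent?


P(A)×P(B) = 493/2500
P(A∩B) = 493/2500
Equal ✓ → Independent

Yes, independent


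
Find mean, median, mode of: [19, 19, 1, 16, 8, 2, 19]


Sorted: [1, 2, 8, 16, 19, 19, 19]
Mean = 84/7 = 12
Median = 16
Freq: {19: 3, 1: 1, 16: 1, 8: 1, 2: 1}
Mode: [19]

Mean=12, Median=16, Mode=19


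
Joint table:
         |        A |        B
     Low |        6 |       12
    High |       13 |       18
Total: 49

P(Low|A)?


P(Low|A) = 6/(6+13) = 6/19

P = 6/19 ≈ 31.58%


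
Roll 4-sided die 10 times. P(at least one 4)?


P(no 4)^10 = (3/4)^10 = 59049/1048576
P(≥1) = 1 - 59049/1048576 = 989527/1048576

P = 989527/1048576 ≈ 94.37%


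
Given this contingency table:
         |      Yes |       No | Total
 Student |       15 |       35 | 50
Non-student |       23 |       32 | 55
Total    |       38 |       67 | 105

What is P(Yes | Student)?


P(Yes | Student) = 15/(15+35) = 15/50 = 3/10

P(Yes|Student) = 3/10 ≈ 30.00%


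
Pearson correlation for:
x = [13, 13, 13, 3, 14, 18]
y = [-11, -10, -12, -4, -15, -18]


n=6, Σx=74, Σy=-70, Σxy=-975, Σx²=1036, Σy²=930
r = (6×(-975) - 74×(-70))/√((6×1036 - 74²)(6×930 - (-70)²))
= -670/√(740×680) = -670/√503200 ≈ -670/709.3659 ≈ -0.9445

r ≈ -0.9445


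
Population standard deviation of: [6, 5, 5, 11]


Mean = 27/4
  (6-27/4)²=9/16
  (5-27/4)²=49/16
  (5-27/4)²=49/16
  (11-27/4)²=289/16
Σ(x-μ)² = 99/4
σ² = (99/4)/4 = 99/16

σ = √(99/16) ≈ 2.4875


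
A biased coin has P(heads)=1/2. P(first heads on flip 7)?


Geometric: P(X=7) = (1-p)^(k-1)×p = (1/2)^6×1/2 = 1/128

P(X=7) = 1/128 ≈ 0.78%


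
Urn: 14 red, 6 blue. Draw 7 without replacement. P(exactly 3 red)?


Hypergeometric: C(14,3)×C(6,4)/C(20,7)
= 364×15/77520 = 91/1292

P(X=3) = 91/1292 ≈ 7.04%


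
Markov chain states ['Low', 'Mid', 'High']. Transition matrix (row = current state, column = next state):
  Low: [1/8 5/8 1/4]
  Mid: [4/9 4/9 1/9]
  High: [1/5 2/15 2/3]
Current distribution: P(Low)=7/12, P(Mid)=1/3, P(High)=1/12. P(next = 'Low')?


P(next=Low) = Σᵢ P(now=i)×P(i→Low)
= 7/12×1/8 + 1/3×4/9 + 1/12×1/5
= 7/96 + 4/27 + 1/60 = 1027/4320

P = 1027/4320 ≈ 0.2377


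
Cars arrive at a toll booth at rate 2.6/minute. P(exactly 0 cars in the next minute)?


Poisson(λ=2.6): P(X=0) = e^(-λ)×λ^k/k!
= e^(-2.6) × 2.6^0 / 0!
≈ 0.07427357821 × 1 / 1 ≈ 0.074274

P(X=0) ≈ 0.074274 ≈ 7.43%


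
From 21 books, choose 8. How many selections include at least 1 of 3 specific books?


Complement: C(21,8) - C(18,8) = 203490 - 43758 = 159732

159732


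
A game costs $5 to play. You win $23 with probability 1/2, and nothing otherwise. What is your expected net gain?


E[gain] = (23-5)×1/2 + (-5)×1/2
= 9 - 5/2 = 13/2

Expected net gain = $13/2 ≈ $6.50


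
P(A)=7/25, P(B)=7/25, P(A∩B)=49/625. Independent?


P(A)×P(B) = 49/625
P(A∩B) = 49/625
Equal ✓ → Independent

Yes, independent


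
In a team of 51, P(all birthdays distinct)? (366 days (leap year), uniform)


P(all different) = Π(366-i)/366 for i=0..50
= (366/366)×(365/366)×...×(316/366)
= 0.025839

P ≈ 0.0258 ≈ 2.58%


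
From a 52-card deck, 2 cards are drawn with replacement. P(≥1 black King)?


P(not a black King) = 50/52 = 25/26
P(none in 2 draws) = (25/26)^2 = 625/676
P(≥1 black King) = 1 - 625/676 = 51/676

P = 51/676 ≈ 7.54%


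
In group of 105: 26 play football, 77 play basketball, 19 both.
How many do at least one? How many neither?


|A∪B| = 26+77-19 = 84
Neither = 105-84 = 21

At least one: 84; Neither: 21


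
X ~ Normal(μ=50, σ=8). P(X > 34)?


z = (34-50)/8 = -2.0
P(X > 34) = 1 - P(Z ≤ -2.0) = 1 - 0.0228 = 0.9772

P(X > 34) ≈ 0.9772


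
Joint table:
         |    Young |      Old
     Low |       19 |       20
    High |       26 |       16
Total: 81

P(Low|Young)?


P(Low|Young) = 19/(19+26) = 19/45

P = 19/45 ≈ 42.22%


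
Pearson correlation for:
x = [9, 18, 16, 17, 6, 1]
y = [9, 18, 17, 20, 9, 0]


n=6, Σx=67, Σy=73, Σxy=1071, Σx²=987, Σy²=1175
r = (6×1071 - 67×73)/√((6×987 - 67²)(6×1175 - 73²))
= 1535/√(1433×1721) = 1535/√2466193 ≈ 1535/1570.4117 ≈ 0.9775

r ≈ 0.9775


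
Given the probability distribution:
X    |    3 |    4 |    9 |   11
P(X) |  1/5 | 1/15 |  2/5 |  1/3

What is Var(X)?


E[X] = 122/15
E[X²] = 378/5
Var(X) = E[X²] - (E[X])² = 378/5 - 14884/225 = 2126/225

Var(X) = 2126/225 ≈ 9.4489


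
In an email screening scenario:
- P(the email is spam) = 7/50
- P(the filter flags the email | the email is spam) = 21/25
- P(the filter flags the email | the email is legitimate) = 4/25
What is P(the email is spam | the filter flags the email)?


Using Bayes' theorem:
P(A|B) = P(B|A)·P(A) / P(B)

P(the filter flags the email) = 21/25 × 7/50 + 4/25 × 43/50
= 147/1250 + 86/625 = 319/1250

P(the email is spam|the filter flags the email) = (147/1250) / (319/1250) = 147/319

P(the email is spam|the filter flags the email) = 147/319 ≈ 46.08%


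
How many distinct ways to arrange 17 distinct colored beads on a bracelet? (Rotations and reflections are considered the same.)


Free circular arrangements: rotations and reflections both identified.
(n-1)!/2 = 16!/2 = 20922789888000/2 = 10461394944000

10461394944000


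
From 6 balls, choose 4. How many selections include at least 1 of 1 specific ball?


Complement: C(6,4) - C(5,4) = 15 - 5 = 10

10


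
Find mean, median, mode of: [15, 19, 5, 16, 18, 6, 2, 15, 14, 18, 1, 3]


Sorted: [1, 2, 3, 5, 6, 14, 15, 15, 16, 18, 18, 19]
Mean = 132/12 = 11
Median = 29/2
Freq: {15: 2, 19: 1, 5: 1, 16: 1, 18: 2, 6: 1, 2: 1, 14: 1, 1: 1, 3: 1}
Mode: [15, 18]

Mean=11, Median=29/2, Mode=[15, 18]


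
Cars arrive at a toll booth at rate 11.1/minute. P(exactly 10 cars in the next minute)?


Poisson(λ=11.1): P(X=10) = e^(-λ)×λ^k/k!
= e^(-11.1) × 11.1^10 / 10!
≈ 1.511232382e-05 × 28394209860.7 / 3628800 ≈ 0.118249

P(X=10) ≈ 0.118249 ≈ 11.82%


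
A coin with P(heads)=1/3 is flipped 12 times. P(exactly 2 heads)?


Binomial: P(X=2) = C(12,2)×p^2×(1-p)^10
= 66 × 1/9 × 1024/59049 = 22528/177147

P(X=2) = 22528/177147 ≈ 12.72%


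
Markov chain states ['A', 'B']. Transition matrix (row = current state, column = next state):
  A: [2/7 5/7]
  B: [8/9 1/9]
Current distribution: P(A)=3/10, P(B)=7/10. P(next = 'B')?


P(next=B) = Σᵢ P(now=i)×P(i→B)
= 3/10×5/7 + 7/10×1/9
= 3/14 + 7/90 = 92/315

P = 92/315 ≈ 0.2921


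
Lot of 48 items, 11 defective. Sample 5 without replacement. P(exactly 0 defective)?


Hypergeometric: C(11,0)×C(37,5)/C(48,5)
= 1×435897/1712304 = 4403/17296

P(X=0) = 4403/17296 ≈ 25.46%


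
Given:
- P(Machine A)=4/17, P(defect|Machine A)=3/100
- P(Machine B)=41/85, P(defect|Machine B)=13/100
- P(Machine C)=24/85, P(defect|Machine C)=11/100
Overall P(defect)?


P(B) = Σ P(B|Aᵢ)×P(Aᵢ)
  3/100×4/17 = 3/425
  13/100×41/85 = 533/8500
  11/100×24/85 = 66/2125
Sum = 857/8500

P(defect) = 857/8500 ≈ 10.08%


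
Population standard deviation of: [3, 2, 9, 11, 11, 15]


Mean = 51/6 = 17/2
  (3-17/2)²=121/4
  (2-17/2)²=169/4
  (9-17/2)²=1/4
  (11-17/2)²=25/4
  (11-17/2)²=25/4
  (15-17/2)²=169/4
Σ(x-μ)² = 255/2
σ² = (255/2)/6 = 85/4

σ = √(85/4) ≈ 4.6098


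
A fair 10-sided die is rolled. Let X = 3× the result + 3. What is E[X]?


E[die] = (1+10)/2 = 11/2
E[X] = 3×11/2 + 3 = 39/2

E[X] = 39/2


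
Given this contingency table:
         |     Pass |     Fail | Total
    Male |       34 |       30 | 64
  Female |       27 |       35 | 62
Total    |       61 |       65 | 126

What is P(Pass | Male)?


P(Pass | Male) = 34/(34+30) = 34/64 = 17/32

P(Pass|Male) = 17/32 ≈ 53.12%


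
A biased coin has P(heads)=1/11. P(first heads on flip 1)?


Geometric: P(X=1) = (1-p)^(k-1)×p = (10/11)^0×1/11 = 1/11

P(X=1) = 1/11 ≈ 9.09%


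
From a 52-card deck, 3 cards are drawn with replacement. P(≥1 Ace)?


P(not a Ace) = 48/52 = 12/13
P(none in 3 draws) = (12/13)^3 = 1728/2197
P(≥1 Ace) = 1 - 1728/2197 = 469/2197

P = 469/2197 ≈ 21.35%


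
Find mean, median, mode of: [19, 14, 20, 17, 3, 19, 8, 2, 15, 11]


Sorted: [2, 3, 8, 11, 14, 15, 17, 19, 19, 20]
Mean = 128/10 = 64/5
Median = 29/2
Freq: {19: 2, 14: 1, 20: 1, 17: 1, 3: 1, 8: 1, 2: 1, 15: 1, 11: 1}
Mode: [19]

Mean=64/5, Median=29/2, Mode=19


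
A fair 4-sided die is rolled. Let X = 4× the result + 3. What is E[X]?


E[die] = (1+4)/2 = 5/2
E[X] = 4×5/2 + 3 = 13

E[X] = 13


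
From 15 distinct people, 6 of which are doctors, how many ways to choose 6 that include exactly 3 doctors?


Choose 3 of the 6 doctors and 3 of the other 9 people:
C(6,3)×C(9,3) = 20×84 = 1680

1680


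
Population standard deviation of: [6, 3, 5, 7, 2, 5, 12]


Mean = 40/7
  (6-40/7)²=4/49
  (3-40/7)²=361/49
  (5-40/7)²=25/49
  (7-40/7)²=81/49
  (2-40/7)²=676/49
  (5-40/7)²=25/49
  (12-40/7)²=1936/49
Σ(x-μ)² = 444/7
σ² = (444/7)/7 = 444/49

σ = √(444/49) ≈ 3.0102


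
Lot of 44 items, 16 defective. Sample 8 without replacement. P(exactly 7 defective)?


Hypergeometric: C(16,7)×C(28,1)/C(44,8)
= 11440×28/177232627 = 2240/1239389

P(X=7) = 2240/1239389 ≈ 0.18%


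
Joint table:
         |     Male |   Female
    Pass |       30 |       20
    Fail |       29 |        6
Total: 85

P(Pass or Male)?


P(Pass∨Male) = P(Pass) + P(Male) - P(Pass∧Male)
= (50 + 59 - 30)/85 = 79/85

P = 79/85 ≈ 92.94%


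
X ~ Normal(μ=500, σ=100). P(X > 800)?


z = (800-500)/100 = 3.0
P(X > 800) = 1 - P(Z ≤ 3.0) = 1 - 0.9987 = 0.0013

P(X > 800) ≈ 0.0013


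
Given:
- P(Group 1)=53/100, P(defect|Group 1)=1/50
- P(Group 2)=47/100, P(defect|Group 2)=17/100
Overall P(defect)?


P(B) = Σ P(B|Aᵢ)×P(Aᵢ)
  1/50×53/100 = 53/5000
  17/100×47/100 = 799/10000
Sum = 181/2000

P(defect) = 181/2000 ≈ 9.05%


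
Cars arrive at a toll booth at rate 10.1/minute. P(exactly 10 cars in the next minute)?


Poisson(λ=10.1): P(X=10) = e^(-λ)×λ^k/k!
= e^(-10.1) × 10.1^10 / 10!
≈ 4.107955523e-05 × 11046221254.1 / 3628800 ≈ 0.125048

P(X=10) ≈ 0.125048 ≈ 12.50%


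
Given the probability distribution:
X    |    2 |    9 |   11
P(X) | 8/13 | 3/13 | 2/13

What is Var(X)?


E[X] = 5
E[X²] = 517/13
Var(X) = E[X²] - (E[X])² = 517/13 - 25 = 192/13

Var(X) = 192/13 ≈ 14.7692


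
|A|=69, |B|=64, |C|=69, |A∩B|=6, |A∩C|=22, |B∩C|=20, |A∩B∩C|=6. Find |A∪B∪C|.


|A∪B∪C| = 69+64+69-6-22-20+6 = 160

|A∪B∪C| = 160


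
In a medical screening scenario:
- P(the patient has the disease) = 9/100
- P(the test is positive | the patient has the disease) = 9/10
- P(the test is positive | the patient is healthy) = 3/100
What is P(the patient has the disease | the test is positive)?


Using Bayes' theorem:
P(A|B) = P(B|A)·P(A) / P(B)

P(the test is positive) = 9/10 × 9/100 + 3/100 × 91/100
= 81/1000 + 273/10000 = 1083/10000

P(the patient has the disease|the test is positive) = (81/1000) / (1083/10000) = 270/361

P(the patient has the disease|the test is positive) = 270/361 ≈ 74.79%


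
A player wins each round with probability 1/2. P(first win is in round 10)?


Geometric: P(X=10) = (1-p)^(k-1)×p = (1/2)^9×1/2 = 1/1024

P(X=10) = 1/1024 ≈ 0.10%


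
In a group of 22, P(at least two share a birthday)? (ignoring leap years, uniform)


P(all different) = Π(365-i)/365 for i=0..21
= 0.524305
P(match) = 1 - 0.524305 = 0.475695

P ≈ 0.4757 ≈ 47.57%


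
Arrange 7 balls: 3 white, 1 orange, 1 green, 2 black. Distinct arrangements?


7!/(3!×1!×1!×2!) = 420

420


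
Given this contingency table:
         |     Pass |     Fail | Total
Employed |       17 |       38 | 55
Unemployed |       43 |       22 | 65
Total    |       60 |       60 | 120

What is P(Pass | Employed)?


P(Pass | Employed) = 17/(17+38) = 17/55

P(Pass|Employed) = 17/55 ≈ 30.91%


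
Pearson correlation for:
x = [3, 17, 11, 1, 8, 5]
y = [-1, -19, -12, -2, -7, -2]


n=6, Σx=45, Σy=-43, Σxy=-526, Σx²=509, Σy²=563
r = (6×(-526) - 45×(-43))/√((6×509 - 45²)(6×563 - (-43)²))
= -1221/√(1029×1529) = -1221/√1573341 ≈ -1221/1254.3289 ≈ -0.9734

r ≈ -0.9734


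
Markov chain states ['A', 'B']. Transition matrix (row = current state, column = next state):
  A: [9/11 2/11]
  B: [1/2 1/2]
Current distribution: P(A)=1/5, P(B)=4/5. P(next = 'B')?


P(next=B) = Σᵢ P(now=i)×P(i→B)
= 1/5×2/11 + 4/5×1/2
= 2/55 + 2/5 = 24/55

P = 24/55 ≈ 0.4364


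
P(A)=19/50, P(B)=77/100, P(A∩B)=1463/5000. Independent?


P(A)×P(B) = 1463/5000
P(A∩B) = 1463/5000
Equal ✓ → Independent

Yes, independent


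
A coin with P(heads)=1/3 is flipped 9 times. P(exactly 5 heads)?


Binomial: P(X=5) = C(9,5)×p^5×(1-p)^4
= 126 × 1/243 × 16/81 = 224/2187

P(X=5) = 224/2187 ≈ 10.24%


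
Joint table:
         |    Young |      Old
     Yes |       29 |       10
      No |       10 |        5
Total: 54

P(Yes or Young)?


P(Yes∨Young) = P(Yes) + P(Young) - P(Yes∧Young)
= (39 + 39 - 29)/54 = 49/54

P = 49/54 ≈ 90.74%


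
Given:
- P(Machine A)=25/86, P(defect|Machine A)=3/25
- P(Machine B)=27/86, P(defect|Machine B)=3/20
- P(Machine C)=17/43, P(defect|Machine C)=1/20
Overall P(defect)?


P(B) = Σ P(B|Aᵢ)×P(Aᵢ)
  3/25×25/86 = 3/86
  3/20×27/86 = 81/1720
  1/20×17/43 = 17/860
Sum = 35/344

P(defect) = 35/344 ≈ 10.17%


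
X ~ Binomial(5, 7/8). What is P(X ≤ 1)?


P(X ≤ 1) = Σ P(X=i) for i=0..1
P(X=0) = 1/32768
P(X=1) = 35/32768
Sum = 9/8192

P(X ≤ 1) = 9/8192 ≈ 0.11%


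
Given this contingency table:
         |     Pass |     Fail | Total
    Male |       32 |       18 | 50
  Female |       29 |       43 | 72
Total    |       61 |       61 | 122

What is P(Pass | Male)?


P(Pass | Male) = 32/(32+18) = 32/50 = 16/25

P(Pass|Male) = 16/25 ≈ 64.00%


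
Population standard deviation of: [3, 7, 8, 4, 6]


Mean = 28/5
  (3-28/5)²=169/25
  (7-28/5)²=49/25
  (8-28/5)²=144/25
  (4-28/5)²=64/25
  (6-28/5)²=4/25
Σ(x-μ)² = 86/5
σ² = (86/5)/5 = 86/25

σ = √(86/25) ≈ 1.8547


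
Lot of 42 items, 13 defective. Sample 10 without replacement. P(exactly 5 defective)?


Hypergeometric: C(13,5)×C(29,5)/C(42,10)
= 1287×118755/1471442973 = 50895/489991

P(X=5) = 50895/489991 ≈ 10.39%


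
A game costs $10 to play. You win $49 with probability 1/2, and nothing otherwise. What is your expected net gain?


E[gain] = (49-10)×1/2 + (-10)×1/2
= 39/2 - 5 = 29/2

Expected net gain = $29/2 ≈ $14.50


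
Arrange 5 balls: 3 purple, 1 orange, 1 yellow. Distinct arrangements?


5!/(3!×1!×1!) = 20

20


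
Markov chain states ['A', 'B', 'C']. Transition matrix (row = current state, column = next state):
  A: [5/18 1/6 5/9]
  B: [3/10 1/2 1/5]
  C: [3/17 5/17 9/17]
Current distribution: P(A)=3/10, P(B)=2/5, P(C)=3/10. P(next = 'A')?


P(next=A) = Σᵢ P(now=i)×P(i→A)
= 3/10×5/18 + 2/5×3/10 + 3/10×3/17
= 1/12 + 3/25 + 9/170 = 1307/5100

P = 1307/5100 ≈ 0.2563


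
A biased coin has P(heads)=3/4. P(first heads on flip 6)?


Geometric: P(X=6) = (1-p)^(k-1)×p = (1/4)^5×3/4 = 3/4096

P(X=6) = 3/4096 ≈ 0.07%


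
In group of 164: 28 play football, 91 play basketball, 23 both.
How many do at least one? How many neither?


|A∪B| = 28+91-23 = 96
Neither = 164-96 = 68

At least one: 96; Neither: 68


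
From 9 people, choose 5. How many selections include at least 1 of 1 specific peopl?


Complement: C(9,5) - C(8,5) = 126 - 56 = 70

70


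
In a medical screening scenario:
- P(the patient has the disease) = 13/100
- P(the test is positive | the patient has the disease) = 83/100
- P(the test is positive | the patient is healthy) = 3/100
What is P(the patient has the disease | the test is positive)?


Using Bayes' theorem:
P(A|B) = P(B|A)·P(A) / P(B)

P(the test is positive) = 83/100 × 13/100 + 3/100 × 87/100
= 1079/10000 + 261/10000 = 67/500

P(the patient has the disease|the test is positive) = (1079/10000) / (67/500) = 1079/1340

P(the patient has the disease|the test is positive) = 1079/1340 ≈ 80.52%


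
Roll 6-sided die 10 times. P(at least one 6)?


P(no 6)^10 = (5/6)^10 = 9765625/60466176
P(≥1) = 1 - 9765625/60466176 = 50700551/60466176

P = 50700551/60466176 ≈ 83.85%


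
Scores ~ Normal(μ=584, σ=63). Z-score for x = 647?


z = (x - μ)/σ = (647 - 584)/63 = 1.0

z = 1.0


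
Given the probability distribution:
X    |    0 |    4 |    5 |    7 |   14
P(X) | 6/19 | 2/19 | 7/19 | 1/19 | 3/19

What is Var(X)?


E[X] = 92/19
E[X²] = 844/19
Var(X) = E[X²] - (E[X])² = 844/19 - 8464/361 = 7572/361

Var(X) = 7572/361 ≈ 20.9751


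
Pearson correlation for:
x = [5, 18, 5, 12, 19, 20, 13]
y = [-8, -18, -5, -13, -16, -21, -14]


n=7, Σx=92, Σy=-95, Σxy=-1451, Σx²=1448, Σy²=1475
r = (7×(-1451) - 92×(-95))/√((7×1448 - 92²)(7×1475 - (-95)²))
= -1417/√(1672×1300) = -1417/√2173600 ≈ -1417/1474.3134 ≈ -0.9611

r ≈ -0.9611
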